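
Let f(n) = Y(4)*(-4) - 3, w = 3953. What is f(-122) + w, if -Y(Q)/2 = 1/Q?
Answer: 3952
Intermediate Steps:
Y(Q) = -2/Q
f(n) = -1 (f(n) = -2/4*(-4) - 3 = -2*¼*(-4) - 3 = -½*(-4) - 3 = 2 - 3 = -1)
f(-122) + w = -1 + 3953 = 3952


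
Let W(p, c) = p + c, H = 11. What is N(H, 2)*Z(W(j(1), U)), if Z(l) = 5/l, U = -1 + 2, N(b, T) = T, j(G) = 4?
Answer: 2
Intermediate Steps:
U = 1
W(p, c) = c + p
N(H, 2)*Z(W(j(1), U)) = 2*(5/(1 + 4)) = 2*(5/5) = 2*(5*(⅕)) = 2*1 = 2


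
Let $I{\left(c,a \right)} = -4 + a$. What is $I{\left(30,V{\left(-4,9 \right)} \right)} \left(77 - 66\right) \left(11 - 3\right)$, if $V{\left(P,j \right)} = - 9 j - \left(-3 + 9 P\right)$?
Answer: $-4048$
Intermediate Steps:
$V{\left(P,j \right)} = 3 - 9 P - 9 j$ ($V{\left(P,j \right)} = - 9 j - \left(-3 + 9 P\right) = 3 - 9 P - 9 j$)
$I{\left(30,V{\left(-4,9 \right)} \right)} \left(77 - 66\right) \left(11 - 3\right) = \left(-4 - 42\right) \left(77 - 66\right) \left(11 - 3\right) = \left(-4 + \left(3 + 36 - 81\right)\right) 11 \cdot 8 = \left(-4 - 42\right) 88 = \left(-46\right) 88 = -4048$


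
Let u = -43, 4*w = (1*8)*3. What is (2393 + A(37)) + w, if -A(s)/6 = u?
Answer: 2657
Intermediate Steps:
w = 6 (w = ((1*8)*3)/4 = (8*3)/4 = (1/4)*24 = 6)
A(s) = 258 (A(s) = -6*(-43) = 258)
(2393 + A(37)) + w = (2393 + 258) + 6 = 2651 + 6 = 2657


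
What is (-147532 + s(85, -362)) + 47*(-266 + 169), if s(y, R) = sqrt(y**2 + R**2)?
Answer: -152091 + 37*sqrt(101) ≈ -1.5172e+5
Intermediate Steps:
s(y, R) = sqrt(R**2 + y**2)
(-147532 + s(85, -362)) + 47*(-266 + 169) = (-147532 + sqrt((-362)**2 + 85**2)) + 47*(-266 + 169) = (-147532 + sqrt(131044 + 7225)) + 47*(-97) = (-147532 + sqrt(138269)) - 4559 = (-147532 + 37*sqrt(101)) - 4559 = -152091 + 37*sqrt(101)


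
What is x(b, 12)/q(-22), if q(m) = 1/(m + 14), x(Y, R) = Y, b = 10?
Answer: -80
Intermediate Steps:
q(m) = 1/(14 + m)
x(b, 12)/q(-22) = 10/(1/(14 - 22)) = 10/(1/(-8)) = 10/(-⅛) = 10*(-8) = -80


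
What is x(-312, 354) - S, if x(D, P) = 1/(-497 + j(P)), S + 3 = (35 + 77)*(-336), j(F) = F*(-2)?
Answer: 45350174/1205 ≈ 37635.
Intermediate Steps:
j(F) = -2*F
S = -37635 (S = -3 + (35 + 77)*(-336) = -3 + 112*(-336) = -3 - 37632 = -37635)
x(D, P) = 1/(-497 - 2*P)
x(-312, 354) - S = -1/(497 + 2*354) - 1*(-37635) = -1/(497 + 708) + 37635 = -1/1205 + 37635 = 45350174/1205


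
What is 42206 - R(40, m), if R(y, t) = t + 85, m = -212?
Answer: 42333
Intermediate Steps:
R(y, t) = 85 + t
42206 - R(40, m) = 42206 - (85 - 212) = 42206 - 1*(-127) = 42206 + 127 = 42333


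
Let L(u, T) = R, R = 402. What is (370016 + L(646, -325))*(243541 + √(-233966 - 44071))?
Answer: 90211970138 + 1111254*I*√30893 ≈ 9.0212e+10 + 1.9532e+8*I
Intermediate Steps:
L(u, T) = 402
(370016 + L(646, -325))*(243541 + √(-233966 - 44071)) = (370016 + 402)*(243541 + √(-233966 - 44071)) = 370418*(243541 + √(-278037)) = 370418*(243541 + 3*I*√30893) = 90211970138 + 1111254*I*√30893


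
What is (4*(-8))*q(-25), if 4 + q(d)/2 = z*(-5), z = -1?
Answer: -64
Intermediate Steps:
q(d) = 2 (q(d) = -8 + 2*(-1*(-5)) = -8 + 2*5 = -8 + 10 = 2)
(4*(-8))*q(-25) = (4*(-8))*2 = -32*2 = -64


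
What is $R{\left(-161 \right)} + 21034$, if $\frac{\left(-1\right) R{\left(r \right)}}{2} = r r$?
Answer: $-30808$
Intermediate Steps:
$R{\left(r \right)} = - 2 r^{2}$ ($R{\left(r \right)} = - 2 r r = - 2 r^{2}$)
$R{\left(-161 \right)} + 21034 = - 2 \left(-161\right)^{2} + 21034 = \left(-2\right) 25921 + 21034 = -51842 + 21034 = -30808$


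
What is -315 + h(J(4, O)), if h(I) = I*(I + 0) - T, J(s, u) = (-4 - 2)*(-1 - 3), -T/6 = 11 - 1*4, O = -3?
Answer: 303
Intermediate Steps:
T = -42 (T = -6*(11 - 1*4) = -6*(11 - 4) = -6*7 = -42)
J(s, u) = 24 (J(s, u) = -6*(-4) = 24)
h(I) = 42 + I² (h(I) = I*(I + 0) - 1*(-42) = I*I + 42 = I² + 42 = 42 + I²)
-315 + h(J(4, O)) = -315 + (42 + 24²) = -315 + (42 + 576) = -315 + 618 = 303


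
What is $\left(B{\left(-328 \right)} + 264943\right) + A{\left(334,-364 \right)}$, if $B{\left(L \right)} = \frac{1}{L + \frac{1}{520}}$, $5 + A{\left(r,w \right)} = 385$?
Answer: $\frac{45253225037}{170559} \approx 2.6532 \cdot 10^{5}$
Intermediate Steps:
$A{\left(r,w \right)} = 380$ ($A{\left(r,w \right)} = -5 + 385 = 380$)
$B{\left(L \right)} = \frac{1}{\frac{1}{520} + L}$ ($B{\left(L \right)} = \frac{1}{L + \frac{1}{520}} = \frac{1}{\frac{1}{520} + L}$)
$\left(B{\left(-328 \right)} + 264943\right) + A{\left(334,-364 \right)} = \left(\frac{520}{1 + 520 \left(-328\right)} + 264943\right) + 380 = \left(\frac{520}{1 - 170560} + 264943\right) + 380 = \left(\frac{520}{-170559} + 264943\right) + 380 = \left(520 \left(- \frac{1}{170559}\right) + 264943\right) + 380 = \left(- \frac{520}{170559} + 264943\right) + 380 = \frac{45188412617}{170559} + 380 = \frac{45253225037}{170559}$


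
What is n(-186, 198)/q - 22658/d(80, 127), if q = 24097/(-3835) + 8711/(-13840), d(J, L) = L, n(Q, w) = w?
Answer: -214401933666/1035499199 ≈ -207.05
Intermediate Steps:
q = -73381833/10615280 (q = 24097*(-1/3835) + 8711*(-1/13840) = -24097/3835 - 8711/13840 = -73381833/10615280 ≈ -6.9128)
n(-186, 198)/q - 22658/d(80, 127) = 198/(-73381833/10615280) - 22658/127 = 198*(-10615280/73381833) - 22658*1/127 = -233536160/8153537 - 22658/127 = -214401933666/1035499199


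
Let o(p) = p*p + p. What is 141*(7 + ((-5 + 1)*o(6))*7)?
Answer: -164829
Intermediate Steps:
o(p) = p + p**2 (o(p) = p**2 + p = p + p**2)
141*(7 + ((-5 + 1)*o(6))*7) = 141*(7 + ((-5 + 1)*(6*(1 + 6)))*7) = 141*(7 - 24*7*7) = 141*(7 - 4*42*7) = 141*(7 - 168*7) = 141*(7 - 1176) = 141*(-1169) = -164829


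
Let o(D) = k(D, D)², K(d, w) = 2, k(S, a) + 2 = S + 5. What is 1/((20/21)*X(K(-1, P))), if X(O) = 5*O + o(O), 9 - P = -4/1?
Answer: 3/100 ≈ 0.030000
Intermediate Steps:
k(S, a) = 3 + S (k(S, a) = -2 + (S + 5) = -2 + (5 + S) = 3 + S)
P = 13 (P = 9 - (-4)/1 = 9 - (-4) = 9 - 1*(-4) = 9 + 4 = 13)
o(D) = (3 + D)²
X(O) = (3 + O)² + 5*O (X(O) = 5*O + (3 + O)² = (3 + O)² + 5*O)
1/((20/21)*X(K(-1, P))) = 1/((20/21)*((3 + 2)² + 5*2)) = 1/((20*(1/21))*(5² + 10)) = 1/(20*(25 + 10)/21) = 1/((20/21)*35) = 1/(100/3) = 3/100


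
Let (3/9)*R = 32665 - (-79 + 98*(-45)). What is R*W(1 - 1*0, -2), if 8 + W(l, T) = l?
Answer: -780234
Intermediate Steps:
W(l, T) = -8 + l
R = 111462 (R = 3*(32665 - (-79 + 98*(-45))) = 3*(32665 - (-79 - 4410)) = 3*(32665 - 1*(-4489)) = 3*(32665 + 4489) = 3*37154 = 111462)
R*W(1 - 1*0, -2) = 111462*(-8 + (1 - 1*0)) = 111462*(-8 + (1 + 0)) = 111462*(-8 + 1) = 111462*(-7) = -780234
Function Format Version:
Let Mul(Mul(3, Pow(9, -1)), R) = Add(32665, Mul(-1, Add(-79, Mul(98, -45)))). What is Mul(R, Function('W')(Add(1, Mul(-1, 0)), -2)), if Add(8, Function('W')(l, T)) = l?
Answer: -780234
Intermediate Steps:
Function('W')(l, T) = Add(-8, l)
R = 111462 (R = Mul(3, Add(32665, Mul(-1, Add(-79, Mul(98, -45))))) = Mul(3, Add(32665, Mul(-1, Add(-79, -4410)))) = Mul(3, Add(32665, Mul(-1, -4489))) = Mul(3, Add(32665, 4489)) = Mul(3, 37154) = 111462)
Mul(R, Function('W')(Add(1, Mul(-1, 0)), -2)) = Mul(111462, Add(-8, Add(1, Mul(-1, 0)))) = Mul(111462, Add(-8, Add(1, 0))) = Mul(111462, Add(-8, 1)) = Mul(111462, -7) = -780234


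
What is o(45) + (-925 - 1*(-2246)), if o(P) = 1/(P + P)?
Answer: 118891/90 ≈ 1321.0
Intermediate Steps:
o(P) = 1/(2*P)
o(45) + (-925 - 1*(-2246)) = (½)/45 + (-925 - 1*(-2246)) = (½)*(1/45) + (-925 + 2246) = 1/90 + 1321 = 118891/90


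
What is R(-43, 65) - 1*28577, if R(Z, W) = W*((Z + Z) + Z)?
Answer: -36962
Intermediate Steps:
R(Z, W) = 3*W*Z (R(Z, W) = W*(2*Z + Z) = W*(3*Z) = 3*W*Z)
R(-43, 65) - 1*28577 = 3*65*(-43) - 1*28577 = -8385 - 28577 = -36962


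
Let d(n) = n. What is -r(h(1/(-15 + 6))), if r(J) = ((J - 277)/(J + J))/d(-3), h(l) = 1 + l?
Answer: -2485/48 ≈ -51.771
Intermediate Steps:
r(J) = -(-277 + J)/(6*J) (r(J) = ((J - 277)/(J + J))/(-3) = ((-277 + J)/((2*J)))*(-⅓) = ((-277 + J)*(1/(2*J)))*(-⅓) = ((-277 + J)/(2*J))*(-⅓) = -(-277 + J)/(6*J))
-r(h(1/(-15 + 6))) = -(277 - (1 + 1/(-15 + 6)))/(6*(1 + 1/(-15 + 6))) = -(277 - (1 + 1/(-9)))/(6*(1 + 1/(-9))) = -(277 - (1 - ⅑))/(6*(1 - ⅑)) = -(277 - 1*8/9)/(6*8/9) = -9*(277 - 8/9)/(6*8) = -9*2485/(6*8*9) = -1*2485/48 = -2485/48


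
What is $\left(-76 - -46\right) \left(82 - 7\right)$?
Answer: $-2250$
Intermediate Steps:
$\left(-76 - -46\right) \left(82 - 7\right) = \left(-76 + 46\right) 75 = \left(-30\right) 75 = -2250$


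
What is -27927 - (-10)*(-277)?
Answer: -30697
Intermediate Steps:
-27927 - (-10)*(-277) = -27927 - 1*2770 = -27927 - 2770 = -30697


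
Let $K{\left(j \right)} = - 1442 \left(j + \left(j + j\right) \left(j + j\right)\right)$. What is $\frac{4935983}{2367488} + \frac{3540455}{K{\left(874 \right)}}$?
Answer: $\frac{5436490364589667}{2608555734966272} \approx 2.0841$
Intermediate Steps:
$K{\left(j \right)} = - 5768 j^{2} - 1442 j$ ($K{\left(j \right)} = - 1442 \left(j + 2 j 2 j\right) = - 1442 \left(j + 4 j^{2}\right) = - 5768 j^{2} - 1442 j$)
$\frac{4935983}{2367488} + \frac{3540455}{K{\left(874 \right)}} = \frac{4935983}{2367488} + \frac{3540455}{\left(-1442\right) 874 \left(1 + 4 \cdot 874\right)} = 4935983 \cdot \frac{1}{2367488} + \frac{3540455}{\left(-1442\right) 874 \left(1 + 3496\right)} = \frac{4935983}{2367488} + \frac{3540455}{\left(-1442\right) 874 \cdot 3497} = \frac{4935983}{2367488} + \frac{3540455}{-4407297076} = \frac{4935983}{2367488} + 3540455 \left(- \frac{1}{4407297076}\right) = \frac{4935983}{2367488} - \frac{3540455}{4407297076} = \frac{5436490364589667}{2608555734966272}$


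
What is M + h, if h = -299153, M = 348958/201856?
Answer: -30192739505/100928 ≈ -2.9915e+5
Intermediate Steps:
M = 174479/100928 (M = 348958*(1/201856) = 174479/100928 ≈ 1.7287)
M + h = 174479/100928 - 299153 = -30192739505/100928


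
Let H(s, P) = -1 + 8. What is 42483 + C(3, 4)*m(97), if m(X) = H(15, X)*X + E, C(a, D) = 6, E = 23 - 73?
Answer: 46257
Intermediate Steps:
E = -50
H(s, P) = 7
m(X) = -50 + 7*X (m(X) = 7*X - 50 = -50 + 7*X)
42483 + C(3, 4)*m(97) = 42483 + 6*(-50 + 7*97) = 42483 + 6*(-50 + 679) = 42483 + 6*629 = 42483 + 3774 = 46257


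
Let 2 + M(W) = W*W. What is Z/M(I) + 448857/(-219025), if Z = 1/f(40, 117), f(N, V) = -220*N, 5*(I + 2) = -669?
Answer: -72835501344049/35540930928800 ≈ -2.0493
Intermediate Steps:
I = -679/5 (I = -2 + (1/5)*(-669) = -2 - 669/5 = -679/5 ≈ -135.80)
M(W) = -2 + W**2 (M(W) = -2 + W*W = -2 + W**2)
Z = -1/8800 (Z = 1/(-220*40) = 1/(-8800) = -1/8800 ≈ -0.00011364)
Z/M(I) + 448857/(-219025) = -1/(8800*(-2 + (-679/5)**2)) + 448857/(-219025) = -1/(8800*(-2 + 461041/25)) + 448857*(-1/219025) = -1/(8800*460991/25) - 448857/219025 = -1/8800*25/460991 - 448857/219025 = -1/162268832 - 448857/219025 = -72835501344049/35540930928800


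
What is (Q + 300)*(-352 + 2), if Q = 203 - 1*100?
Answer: -141050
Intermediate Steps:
Q = 103 (Q = 203 - 100 = 103)
(Q + 300)*(-352 + 2) = (103 + 300)*(-352 + 2) = 403*(-350) = -141050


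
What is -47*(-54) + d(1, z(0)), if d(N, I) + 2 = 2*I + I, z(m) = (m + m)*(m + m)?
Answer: 2536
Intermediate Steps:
z(m) = 4*m**2 (z(m) = (2*m)*(2*m) = 4*m**2)
d(N, I) = -2 + 3*I (d(N, I) = -2 + (2*I + I) = -2 + 3*I)
-47*(-54) + d(1, z(0)) = -47*(-54) + (-2 + 3*(4*0**2)) = 2538 + (-2 + 3*(4*0)) = 2538 + (-2 + 3*0) = 2538 + (-2 + 0) = 2538 - 2 = 2536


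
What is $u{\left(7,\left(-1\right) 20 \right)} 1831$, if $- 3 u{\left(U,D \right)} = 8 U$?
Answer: $- \frac{102536}{3} \approx -34179.0$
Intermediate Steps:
$u{\left(U,D \right)} = - \frac{8 U}{3}$
$u{\left(7,\left(-1\right) 20 \right)} 1831 = \left(- \frac{8}{3}\right) 7 \cdot 1831 = \left(- \frac{56}{3}\right) 1831 = - \frac{102536}{3}$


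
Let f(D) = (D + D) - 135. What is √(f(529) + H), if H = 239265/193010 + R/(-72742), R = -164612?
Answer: √1826319442497111993622/1403993342 ≈ 30.439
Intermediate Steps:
f(D) = -135 + 2*D (f(D) = 2*D - 135 = -135 + 2*D)
H = 4917637675/1403993342 (H = 239265/193010 - 164612/(-72742) = 239265*(1/193010) - 164612*(-1/72742) = 47853/38602 + 82306/36371 = 4917637675/1403993342 ≈ 3.5026)
√(f(529) + H) = √((-135 + 2*529) + 4917637675/1403993342) = √((-135 + 1058) + 4917637675/1403993342) = √(923 + 4917637675/1403993342) = √(1300803492341/1403993342) = √1826319442497111993622/1403993342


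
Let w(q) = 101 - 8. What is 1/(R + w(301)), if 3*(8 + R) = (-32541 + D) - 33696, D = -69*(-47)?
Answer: -1/20913 ≈ -4.7817e-5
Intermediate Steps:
D = 3243
w(q) = 93
R = -21006 (R = -8 + ((-32541 + 3243) - 33696)/3 = -8 + (-29298 - 33696)/3 = -8 + (⅓)*(-62994) = -8 - 20998 = -21006)
1/(R + w(301)) = 1/(-21006 + 93) = 1/(-20913) = -1/20913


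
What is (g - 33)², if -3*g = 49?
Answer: 21904/9 ≈ 2433.8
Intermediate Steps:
g = -49/3 (g = -⅓*49 = -49/3 ≈ -16.333)
(g - 33)² = (-49/3 - 33)² = (-148/3)² = 21904/9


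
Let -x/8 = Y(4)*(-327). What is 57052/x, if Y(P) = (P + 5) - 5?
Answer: 14263/2616 ≈ 5.4522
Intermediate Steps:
Y(P) = P (Y(P) = (5 + P) - 5 = P)
x = 10464 (x = -32*(-327) = -8*(-1308) = 10464)
57052/x = 57052/10464 = 57052*(1/10464) = 14263/2616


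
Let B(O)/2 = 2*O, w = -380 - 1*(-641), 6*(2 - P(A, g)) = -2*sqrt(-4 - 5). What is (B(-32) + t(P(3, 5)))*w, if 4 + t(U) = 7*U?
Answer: -30798 + 1827*I ≈ -30798.0 + 1827.0*I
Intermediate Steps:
P(A, g) = 2 + I (P(A, g) = 2 - (-1)*sqrt(-4 - 5)/3 = 2 - (-1)*sqrt(-9)/3 = 2 - (-1)*3*I/3 = 2 - (-1)*I = 2 + I)
w = 261 (w = -380 + 641 = 261)
t(U) = -4 + 7*U
B(O) = 4*O (B(O) = 2*(2*O) = 4*O)
(B(-32) + t(P(3, 5)))*w = (4*(-32) + (-4 + 7*(2 + I)))*261 = (-128 + (-4 + (14 + 7*I)))*261 = (-128 + (10 + 7*I))*261 = (-118 + 7*I)*261 = -30798 + 1827*I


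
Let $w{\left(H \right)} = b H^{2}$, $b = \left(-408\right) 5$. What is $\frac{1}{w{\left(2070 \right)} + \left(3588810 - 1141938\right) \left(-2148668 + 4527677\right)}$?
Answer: $\frac{1}{5812389313848} \approx 1.7205 \cdot 10^{-13}$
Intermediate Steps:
$b = -2040$
$w{\left(H \right)} = - 2040 H^{2}$
$\frac{1}{w{\left(2070 \right)} + \left(3588810 - 1141938\right) \left(-2148668 + 4527677\right)} = \frac{1}{- 2040 \cdot 2070^{2} + \left(3588810 - 1141938\right) \left(-2148668 + 4527677\right)} = \frac{1}{\left(-2040\right) 4284900 + 2446872 \cdot 2379009} = \frac{1}{-8741196000 + 5821130509848} = \frac{1}{5812389313848}$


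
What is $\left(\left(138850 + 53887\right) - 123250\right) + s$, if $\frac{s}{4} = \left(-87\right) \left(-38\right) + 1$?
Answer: $82715$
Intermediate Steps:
$s = 13228$ ($s = 4 \left(\left(-87\right) \left(-38\right) + 1\right) = 4 \left(3306 + 1\right) = 4 \cdot 3307 = 13228$)
$\left(\left(138850 + 53887\right) - 123250\right) + s = \left(\left(138850 + 53887\right) - 123250\right) + 13228 = \left(192737 - 123250\right) + 13228 = 69487 + 13228 = 82715$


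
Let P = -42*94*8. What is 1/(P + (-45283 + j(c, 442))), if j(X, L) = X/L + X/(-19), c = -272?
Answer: -247/18982765 ≈ -1.3012e-5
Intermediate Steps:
j(X, L) = -X/19 + X/L (j(X, L) = X/L + X*(-1/19) = X/L - X/19 = -X/19 + X/L)
P = -31584 (P = -3948*8 = -31584)
1/(P + (-45283 + j(c, 442))) = 1/(-31584 + (-45283 + (-1/19*(-272) - 272/442))) = 1/(-31584 + (-45283 + (272/19 - 272*1/442))) = 1/(-31584 + (-45283 + (272/19 - 8/13))) = 1/(-31584 + (-45283 + 3384/247)) = 1/(-31584 - 11181517/247) = 1/(-18982765/247) = -247/18982765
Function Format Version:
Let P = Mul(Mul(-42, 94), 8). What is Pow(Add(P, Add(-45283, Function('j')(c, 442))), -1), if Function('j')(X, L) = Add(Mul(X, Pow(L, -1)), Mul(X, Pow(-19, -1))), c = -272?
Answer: Rational(-247, 18982765) ≈ -1.3012e-5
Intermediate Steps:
Function('j')(X, L) = Add(Mul(Rational(-1, 19), X), Mul(X, Pow(L, -1))) (Function('j')(X, L) = Add(Mul(X, Pow(L, -1)), Mul(X, Rational(-1, 19))) = Add(Mul(X, Pow(L, -1)), Mul(Rational(-1, 19), X)) = Add(Mul(Rational(-1, 19), X), Mul(X, Pow(L, -1))))
P = -31584 (P = Mul(-3948, 8) = -31584)
Pow(Add(P, Add(-45283, Function('j')(c, 442))), -1) = Pow(Add(-31584, Add(-45283, Add(Mul(Rational(-1, 19), -272), Mul(-272, Pow(442, -1))))), -1) = Pow(Add(-31584, Add(-45283, Add(Rational(272, 19), Mul(-272, Rational(1, 442))))), -1) = Pow(Add(-31584, Add(-45283, Add(Rational(272, 19), Rational(-8, 13)))), -1) = Pow(Add(-31584, Add(-45283, Rational(3384, 247))), -1) = Pow(Add(-31584, Rational(-11181517, 247)), -1) = Pow(Rational(-18982765, 247), -1) = Rational(-247, 18982765)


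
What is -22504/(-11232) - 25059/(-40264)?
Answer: 37111367/14132664 ≈ 2.6259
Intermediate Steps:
-22504/(-11232) - 25059/(-40264) = -22504*(-1/11232) - 25059*(-1/40264) = 2813/1404 + 25059/40264 = 37111367/14132664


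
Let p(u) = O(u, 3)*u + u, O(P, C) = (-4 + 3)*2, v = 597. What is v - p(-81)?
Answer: 516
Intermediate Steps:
O(P, C) = -2 (O(P, C) = -1*2 = -2)
p(u) = -u (p(u) = -2*u + u = -u)
v - p(-81) = 597 - (-1)*(-81) = 597 - 1*81 = 597 - 81 = 516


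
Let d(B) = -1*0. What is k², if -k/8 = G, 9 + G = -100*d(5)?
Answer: 5184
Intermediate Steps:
d(B) = 0
G = -9 (G = -9 - 100*0 = -9 + 0 = -9)
k = 72 (k = -8*(-9) = 72)
k² = 72² = 5184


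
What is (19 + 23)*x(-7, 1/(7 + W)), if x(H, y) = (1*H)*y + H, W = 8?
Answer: -1568/5 ≈ -313.60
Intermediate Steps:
x(H, y) = H + H*y (x(H, y) = H*y + H = H + H*y)
(19 + 23)*x(-7, 1/(7 + W)) = (19 + 23)*(-7*(1 + 1/(7 + 8))) = 42*(-7*(1 + 1/15)) = 42*(-7*16/15) = 42*(-112/15) = -1568/5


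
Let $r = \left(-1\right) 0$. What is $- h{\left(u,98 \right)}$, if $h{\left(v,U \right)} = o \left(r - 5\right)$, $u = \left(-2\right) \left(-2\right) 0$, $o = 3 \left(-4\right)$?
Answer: $-60$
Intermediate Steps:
$o = -12$
$r = 0$
$u = 0$ ($u = 4 \cdot 0 = 0$)
$h{\left(v,U \right)} = 60$ ($h{\left(v,U \right)} = - 12 \left(0 - 5\right) = \left(-12\right) \left(-5\right) = 60$)
$- h{\left(u,98 \right)} = \left(-1\right) 60 = -60$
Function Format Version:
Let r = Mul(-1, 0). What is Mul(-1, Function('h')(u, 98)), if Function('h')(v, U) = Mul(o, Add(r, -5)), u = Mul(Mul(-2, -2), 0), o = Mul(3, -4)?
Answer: -60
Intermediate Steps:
o = -12
r = 0
u = 0 (u = Mul(4, 0) = 0)
Function('h')(v, U) = 60 (Function('h')(v, U) = Mul(-12, Add(0, -5)) = Mul(-12, -5) = 60)
Mul(-1, Function('h')(u, 98)) = Mul(-1, 60) = -60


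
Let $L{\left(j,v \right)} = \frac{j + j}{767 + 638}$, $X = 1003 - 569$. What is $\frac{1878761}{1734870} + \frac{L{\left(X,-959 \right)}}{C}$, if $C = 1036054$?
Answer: $\frac{273483098384423}{252537369918690} \approx 1.0829$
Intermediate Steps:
$X = 434$ ($X = 1003 - 569 = 434$)
$L{\left(j,v \right)} = \frac{2 j}{1405}$
$\frac{1878761}{1734870} + \frac{L{\left(X,-959 \right)}}{C} = \frac{1878761}{1734870} + \frac{\frac{2}{1405} \cdot 434}{1036054} = 1878761 \cdot \frac{1}{1734870} + \frac{868}{1405} \cdot \frac{1}{1036054} = \frac{1878761}{1734870} + \frac{434}{727827935} = \frac{273483098384423}{252537369918690}$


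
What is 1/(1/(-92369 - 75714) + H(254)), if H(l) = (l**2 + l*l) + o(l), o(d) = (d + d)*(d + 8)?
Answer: 168083/44059260623 ≈ 3.8149e-6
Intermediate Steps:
o(d) = 2*d*(8 + d) (o(d) = (2*d)*(8 + d) = 2*d*(8 + d))
H(l) = 2*l**2 + 2*l*(8 + l) (H(l) = (l**2 + l*l) + 2*l*(8 + l) = (l**2 + l**2) + 2*l*(8 + l) = 2*l**2 + 2*l*(8 + l))
1/(1/(-92369 - 75714) + H(254)) = 1/(1/(-92369 - 75714) + 4*254*(4 + 254)) = 1/(1/(-168083) + 4*254*258) = 1/(-1/168083 + 262128) = 1/(44059260623/168083) = 168083/44059260623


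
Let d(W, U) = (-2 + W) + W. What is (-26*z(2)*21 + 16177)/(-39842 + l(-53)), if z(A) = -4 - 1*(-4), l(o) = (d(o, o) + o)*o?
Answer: -16177/31309 ≈ -0.51669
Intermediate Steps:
d(W, U) = -2 + 2*W
l(o) = o*(-2 + 3*o) (l(o) = ((-2 + 2*o) + o)*o = (-2 + 3*o)*o = o*(-2 + 3*o))
z(A) = 0 (z(A) = -4 + 4 = 0)
(-26*z(2)*21 + 16177)/(-39842 + l(-53)) = (-26*0*21 + 16177)/(-39842 - 53*(-2 + 3*(-53))) = (0*21 + 16177)/(-39842 - 53*(-2 - 159)) = (0 + 16177)/(-39842 - 53*(-161)) = 16177/(-39842 + 8533) = 16177/(-31309) = 16177*(-1/31309) = -16177/31309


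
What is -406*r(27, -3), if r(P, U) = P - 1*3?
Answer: -9744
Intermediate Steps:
r(P, U) = -3 + P (r(P, U) = P - 3 = -3 + P)
-406*r(27, -3) = -406*(-3 + 27) = -406*24 = -9744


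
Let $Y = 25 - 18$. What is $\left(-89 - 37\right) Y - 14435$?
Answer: $-15317$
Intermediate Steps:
$Y = 7$ ($Y = 25 - 18 = 7$)
$\left(-89 - 37\right) Y - 14435 = \left(-89 - 37\right) 7 - 14435 = \left(-126\right) 7 - 14435 = -882 - 14435 = -15317$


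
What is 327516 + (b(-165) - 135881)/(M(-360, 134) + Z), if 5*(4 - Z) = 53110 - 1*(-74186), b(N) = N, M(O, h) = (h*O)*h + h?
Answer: 5313522651863/16223703 ≈ 3.2752e+5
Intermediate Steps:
M(O, h) = h + O*h² (M(O, h) = (O*h)*h + h = O*h² + h = h + O*h²)
Z = -127276/5 (Z = 4 - (53110 - 1*(-74186))/5 = 4 - (53110 + 74186)/5 = 4 - ⅕*127296 = 4 - 127296/5 = -127276/5 ≈ -25455.)
327516 + (b(-165) - 135881)/(M(-360, 134) + Z) = 327516 + (-165 - 135881)/(134*(1 - 360*134) - 127276/5) = 327516 - 136046/(134*(1 - 48240) - 127276/5) = 327516 - 136046/(134*(-48239) - 127276/5) = 327516 - 136046/(-6464026 - 127276/5) = 327516 - 136046/(-32447406/5) = 327516 - 136046*(-5/32447406) = 327516 + 340115/16223703 = 5313522651863/16223703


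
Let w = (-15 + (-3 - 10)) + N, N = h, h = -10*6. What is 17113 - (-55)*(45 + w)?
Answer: 14748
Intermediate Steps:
h = -60
N = -60
w = -88 (w = (-15 + (-3 - 10)) - 60 = (-15 - 13) - 60 = -28 - 60 = -88)
17113 - (-55)*(45 + w) = 17113 - (-55)*(45 - 88) = 17113 - (-55)*(-43) = 17113 - 1*2365 = 17113 - 2365 = 14748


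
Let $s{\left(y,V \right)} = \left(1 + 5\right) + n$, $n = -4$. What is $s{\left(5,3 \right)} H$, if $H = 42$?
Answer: $84$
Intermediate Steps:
$s{\left(y,V \right)} = 2$ ($s{\left(y,V \right)} = \left(1 + 5\right) - 4 = 6 - 4 = 2$)
$s{\left(5,3 \right)} H = 2 \cdot 42 = 84$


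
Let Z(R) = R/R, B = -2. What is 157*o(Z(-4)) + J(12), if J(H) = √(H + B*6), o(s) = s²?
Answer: 157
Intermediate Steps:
Z(R) = 1
J(H) = √(-12 + H) (J(H) = √(H - 2*6) = √(H - 12) = √(-12 + H))
157*o(Z(-4)) + J(12) = 157*1² + √(-12 + 12) = 157*1 + √0 = 157 + 0 = 157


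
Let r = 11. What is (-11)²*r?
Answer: 1331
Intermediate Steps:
(-11)²*r = (-11)²*11 = 121*11 = 1331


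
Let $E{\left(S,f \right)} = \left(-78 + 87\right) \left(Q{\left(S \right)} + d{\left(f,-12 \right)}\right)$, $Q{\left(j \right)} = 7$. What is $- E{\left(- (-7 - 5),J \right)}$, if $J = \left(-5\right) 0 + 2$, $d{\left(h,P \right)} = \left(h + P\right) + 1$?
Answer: $18$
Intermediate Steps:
$d{\left(h,P \right)} = 1 + P + h$ ($d{\left(h,P \right)} = \left(P + h\right) + 1 = 1 + P + h$)
$J = 2$ ($J = 0 + 2 = 2$)
$E{\left(S,f \right)} = -36 + 9 f$ ($E{\left(S,f \right)} = \left(-78 + 87\right) \left(7 + \left(1 - 12 + f\right)\right) = 9 \left(7 + \left(-11 + f\right)\right) = 9 \left(-4 + f\right) = -36 + 9 f$)
$- E{\left(- (-7 - 5),J \right)} = - (-36 + 9 \cdot 2) = - (-36 + 18) = \left(-1\right) \left(-18\right) = 18$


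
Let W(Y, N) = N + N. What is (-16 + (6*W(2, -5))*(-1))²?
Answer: 1936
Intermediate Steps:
W(Y, N) = 2*N
(-16 + (6*W(2, -5))*(-1))² = (-16 + (6*(2*(-5)))*(-1))² = (-16 + (6*(-10))*(-1))² = (-16 - 60*(-1))² = (-16 + 60)² = 44² = 1936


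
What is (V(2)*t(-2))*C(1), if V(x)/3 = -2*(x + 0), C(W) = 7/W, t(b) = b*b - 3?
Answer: -84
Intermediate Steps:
t(b) = -3 + b² (t(b) = b² - 3 = -3 + b²)
V(x) = -6*x (V(x) = 3*(-2*(x + 0)) = 3*(-2*x) = -6*x)
(V(2)*t(-2))*C(1) = ((-6*2)*(-3 + (-2)²))*(7/1) = (-12*(-3 + 4))*(7*1) = -12*1*7 = -12*7 = -84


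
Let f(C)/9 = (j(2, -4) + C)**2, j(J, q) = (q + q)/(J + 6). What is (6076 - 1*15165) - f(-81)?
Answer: -69605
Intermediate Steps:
j(J, q) = 2*q/(6 + J) (j(J, q) = (2*q)/(6 + J) = 2*q/(6 + J))
f(C) = 9*(-1 + C)**2 (f(C) = 9*(2*(-4)/(6 + 2) + C)**2 = 9*(2*(-4)/8 + C)**2 = 9*(2*(-4)*(1/8) + C)**2 = 9*(-1 + C)**2)
(6076 - 1*15165) - f(-81) = (6076 - 1*15165) - 9*(-1 - 81)**2 = (6076 - 15165) - 9*(-82)**2 = -9089 - 9*6724 = -9089 - 1*60516 = -9089 - 60516 = -69605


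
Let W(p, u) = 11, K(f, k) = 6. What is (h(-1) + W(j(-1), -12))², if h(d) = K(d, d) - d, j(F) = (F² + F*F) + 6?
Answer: 324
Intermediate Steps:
j(F) = 6 + 2*F² (j(F) = (F² + F²) + 6 = 2*F² + 6 = 6 + 2*F²)
h(d) = 6 - d
(h(-1) + W(j(-1), -12))² = ((6 - 1*(-1)) + 11)² = ((6 + 1) + 11)² = (7 + 11)² = 18² = 324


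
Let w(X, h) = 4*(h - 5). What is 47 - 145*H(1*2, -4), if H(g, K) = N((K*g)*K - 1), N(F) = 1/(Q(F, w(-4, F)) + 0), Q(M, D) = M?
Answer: 1312/31 ≈ 42.323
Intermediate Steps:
w(X, h) = -20 + 4*h (w(X, h) = 4*(-5 + h) = -20 + 4*h)
N(F) = 1/F (N(F) = 1/(F + 0) = 1/F)
H(g, K) = 1/(-1 + g*K²) (H(g, K) = 1/((K*g)*K - 1) = 1/(g*K² - 1) = 1/(-1 + g*K²))
47 - 145*H(1*2, -4) = 47 - 145/(-1 + (1*2)*(-4)²) = 47 - 145/(-1 + 2*16) = 47 - 145/(-1 + 32) = 47 - 145/31 = 1312/31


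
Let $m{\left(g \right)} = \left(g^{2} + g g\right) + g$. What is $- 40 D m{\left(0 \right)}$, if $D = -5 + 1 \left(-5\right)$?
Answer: $0$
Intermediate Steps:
$D = -10$ ($D = -5 - 5 = -10$)
$m{\left(g \right)} = g + 2 g^{2}$ ($m{\left(g \right)} = \left(g^{2} + g^{2}\right) + g = 2 g^{2} + g = g + 2 g^{2}$)
$- 40 D m{\left(0 \right)} = \left(-40\right) \left(-10\right) 0 \left(1 + 2 \cdot 0\right) = 400 \cdot 0 \left(1 + 0\right) = 400 \cdot 0 \cdot 1 = 400 \cdot 0 = 0$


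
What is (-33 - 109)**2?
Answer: 20164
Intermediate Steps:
(-33 - 109)**2 = (-142)**2 = 20164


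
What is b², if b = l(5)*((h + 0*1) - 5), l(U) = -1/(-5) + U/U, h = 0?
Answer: 36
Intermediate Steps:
l(U) = 6/5 (l(U) = -1*(-⅕) + 1 = ⅕ + 1 = 6/5)
b = -6 (b = 6*((0 + 0*1) - 5)/5 = 6*((0 + 0) - 5)/5 = 6*(0 - 5)/5 = (6/5)*(-5) = -6)
b² = (-6)² = 36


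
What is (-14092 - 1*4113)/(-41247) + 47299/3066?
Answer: 95559923/6022062 ≈ 15.868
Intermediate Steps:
(-14092 - 1*4113)/(-41247) + 47299/3066 = (-14092 - 4113)*(-1/41247) + 47299*(1/3066) = -18205*(-1/41247) + 6757/438 = 18205/41247 + 6757/438 = 95559923/6022062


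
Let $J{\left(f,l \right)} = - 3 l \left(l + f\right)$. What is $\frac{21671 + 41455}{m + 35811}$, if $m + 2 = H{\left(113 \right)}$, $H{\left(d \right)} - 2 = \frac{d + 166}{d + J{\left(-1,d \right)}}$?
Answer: $\frac{44252495}{25104169} \approx 1.7628$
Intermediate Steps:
$J{\left(f,l \right)} = - 3 l \left(f + l\right)$
$H{\left(d \right)} = 2 + \frac{166 + d}{d - 3 d \left(-1 + d\right)}$ ($H{\left(d \right)} = 2 + \frac{d + 166}{d - 3 d \left(-1 + d\right)} = 2 + \frac{166 + d}{d - 3 d \left(-1 + d\right)}$)
$m = - \frac{279}{37855}$ ($m = -2 + \frac{-166 - 1017 + 6 \cdot 113^{2}}{113 \left(-4 + 3 \cdot 113\right)} = -2 + \frac{-166 - 1017 + 6 \cdot 12769}{113 \left(-4 + 339\right)} = -2 + \frac{-166 - 1017 + 76614}{113 \cdot 335} = -2 + \frac{1}{113} \cdot \frac{1}{335} \cdot 75431 = -2 + \frac{75431}{37855} = - \frac{279}{37855} \approx -0.0073702$)
$\frac{21671 + 41455}{m + 35811} = \frac{21671 + 41455}{- \frac{279}{37855} + 35811} = \frac{63126}{\frac{1355625126}{37855}} = 63126 \cdot \frac{37855}{1355625126} = \frac{44252495}{25104169}$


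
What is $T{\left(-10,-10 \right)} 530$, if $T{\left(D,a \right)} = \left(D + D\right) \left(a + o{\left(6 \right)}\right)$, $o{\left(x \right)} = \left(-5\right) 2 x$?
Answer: $742000$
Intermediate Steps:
$o{\left(x \right)} = - 10 x$
$T{\left(D,a \right)} = 2 D \left(-60 + a\right)$ ($T{\left(D,a \right)} = \left(D + D\right) \left(a - 60\right) = 2 D \left(a - 60\right) = 2 D \left(-60 + a\right)$)
$T{\left(-10,-10 \right)} 530 = 2 \left(-10\right) \left(-60 - 10\right) 530 = 2 \left(-10\right) \left(-70\right) 530 = 1400 \cdot 530 = 742000$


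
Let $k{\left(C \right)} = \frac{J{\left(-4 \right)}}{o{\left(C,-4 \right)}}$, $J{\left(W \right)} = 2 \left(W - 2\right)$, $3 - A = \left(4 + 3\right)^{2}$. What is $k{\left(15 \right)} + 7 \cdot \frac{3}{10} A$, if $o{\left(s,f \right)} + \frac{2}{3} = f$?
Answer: $- \frac{3291}{35} \approx -94.029$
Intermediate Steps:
$A = -46$ ($A = 3 - \left(4 + 3\right)^{2} = 3 - 7^{2} = 3 - 49 = -46$)
$o{\left(s,f \right)} = - \frac{2}{3} + f$
$J{\left(W \right)} = -4 + 2 W$ ($J{\left(W \right)} = 2 \left(-2 + W\right) = -4 + 2 W$)
$k{\left(C \right)} = \frac{18}{7}$ ($k{\left(C \right)} = \frac{-4 + 2 \left(-4\right)}{- \frac{2}{3} - 4} = \frac{-4 - 8}{- \frac{14}{3}} = \left(-12\right) \left(- \frac{3}{14}\right) = \frac{18}{7}$)
$k{\left(15 \right)} + 7 \cdot \frac{3}{10} A = \frac{18}{7} + 7 \cdot \frac{3}{10} \left(-46\right) = \frac{18}{7} + \frac{21}{10} \left(-46\right) = \frac{18}{7} - \frac{483}{5} = - \frac{3291}{35}$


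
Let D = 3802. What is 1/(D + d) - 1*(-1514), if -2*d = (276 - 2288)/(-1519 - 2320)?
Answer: 22096640047/14594872 ≈ 1514.0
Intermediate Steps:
d = -1006/3839 (d = -(276 - 2288)/(2*(-1519 - 2320)) = -(-1006)/(-3839) = -(-1006)*(-1)/3839 = -1/2*2012/3839 = -1006/3839 ≈ -0.26205)
1/(D + d) - 1*(-1514) = 1/(3802 - 1006/3839) - 1*(-1514) = 1/(14594872/3839) + 1514 = 3839/14594872 + 1514 = 22096640047/14594872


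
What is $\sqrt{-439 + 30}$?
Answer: $i \sqrt{409} \approx 20.224 i$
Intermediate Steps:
$\sqrt{-439 + 30} = \sqrt{-409} = i \sqrt{409}$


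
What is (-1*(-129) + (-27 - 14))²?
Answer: 7744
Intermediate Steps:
(-1*(-129) + (-27 - 14))² = (129 - 41)² = 88² = 7744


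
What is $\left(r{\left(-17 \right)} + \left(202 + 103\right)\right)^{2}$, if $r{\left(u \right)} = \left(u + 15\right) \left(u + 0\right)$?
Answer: $114921$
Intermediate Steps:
$r{\left(u \right)} = u \left(15 + u\right)$ ($r{\left(u \right)} = \left(15 + u\right) u = u \left(15 + u\right)$)
$\left(r{\left(-17 \right)} + \left(202 + 103\right)\right)^{2} = \left(- 17 \left(15 - 17\right) + \left(202 + 103\right)\right)^{2} = \left(\left(-17\right) \left(-2\right) + 305\right)^{2} = \left(34 + 305\right)^{2} = 339^{2} = 114921$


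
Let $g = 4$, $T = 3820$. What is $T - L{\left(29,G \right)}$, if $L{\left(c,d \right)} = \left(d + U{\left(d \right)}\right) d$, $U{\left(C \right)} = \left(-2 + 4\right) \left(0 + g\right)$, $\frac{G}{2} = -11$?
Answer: $3512$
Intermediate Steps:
$G = -22$ ($G = 2 \left(-11\right) = -22$)
$U{\left(C \right)} = 8$ ($U{\left(C \right)} = \left(-2 + 4\right) \left(0 + 4\right) = 2 \cdot 4 = 8$)
$L{\left(c,d \right)} = d \left(8 + d\right)$ ($L{\left(c,d \right)} = \left(d + 8\right) d = \left(8 + d\right) d = d \left(8 + d\right)$)
$T - L{\left(29,G \right)} = 3820 - - 22 \left(8 - 22\right) = 3820 - \left(-22\right) \left(-14\right) = 3820 - 308 = 3512$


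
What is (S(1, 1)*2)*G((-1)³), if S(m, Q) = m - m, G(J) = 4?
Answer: 0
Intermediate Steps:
S(m, Q) = 0
(S(1, 1)*2)*G((-1)³) = (0*2)*4 = 0*4 = 0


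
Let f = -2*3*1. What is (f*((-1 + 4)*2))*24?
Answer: -864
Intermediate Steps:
f = -6 (f = -6*1 = -6)
(f*((-1 + 4)*2))*24 = -6*(-1 + 4)*2*24 = -18*2*24 = -6*6*24 = -36*24 = -864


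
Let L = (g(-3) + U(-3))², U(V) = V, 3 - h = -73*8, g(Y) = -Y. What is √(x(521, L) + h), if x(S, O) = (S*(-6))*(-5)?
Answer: √16217 ≈ 127.35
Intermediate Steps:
h = 587 (h = 3 - (-73)*8 = 3 - 1*(-584) = 3 + 584 = 587)
L = 0 (L = (-1*(-3) - 3)² = (3 - 3)² = 0² = 0)
x(S, O) = 30*S (x(S, O) = -6*S*(-5) = 30*S)
√(x(521, L) + h) = √(30*521 + 587) = √(15630 + 587) = √16217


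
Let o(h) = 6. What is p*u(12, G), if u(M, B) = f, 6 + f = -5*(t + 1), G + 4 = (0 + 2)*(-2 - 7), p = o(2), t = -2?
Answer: -6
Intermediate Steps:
p = 6
G = -22 (G = -4 + (0 + 2)*(-2 - 7) = -4 + 2*(-9) = -4 - 18 = -22)
f = -1 (f = -6 - 5*(-2 + 1) = -6 - 5*(-1) = -6 + 5 = -1)
u(M, B) = -1
p*u(12, G) = 6*(-1) = -6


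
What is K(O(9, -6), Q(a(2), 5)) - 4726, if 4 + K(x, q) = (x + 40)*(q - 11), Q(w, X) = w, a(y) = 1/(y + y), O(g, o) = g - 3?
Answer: -10449/2 ≈ -5224.5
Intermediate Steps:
O(g, o) = -3 + g
a(y) = 1/(2*y)
K(x, q) = -4 + (-11 + q)*(40 + x) (K(x, q) = -4 + (x + 40)*(q - 11) = -4 + (40 + x)*(-11 + q) = -4 + (-11 + q)*(40 + x))
K(O(9, -6), Q(a(2), 5)) - 4726 = (-444 - 11*(-3 + 9) + 40*((1/2)/2) + ((1/2)/2)*(-3 + 9)) - 4726 = (-444 - 11*6 + 40*((1/2)*(1/2)) + ((1/2)*(1/2))*6) - 4726 = (-444 - 66 + 40*(1/4) + (1/4)*6) - 4726 = (-444 - 66 + 10 + 3/2) - 4726 = -997/2 - 4726 = -10449/2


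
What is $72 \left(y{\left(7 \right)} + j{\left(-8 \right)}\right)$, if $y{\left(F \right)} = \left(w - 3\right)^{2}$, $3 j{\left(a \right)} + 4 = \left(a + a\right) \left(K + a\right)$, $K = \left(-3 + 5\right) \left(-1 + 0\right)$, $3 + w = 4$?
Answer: $4032$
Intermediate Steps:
$w = 1$ ($w = -3 + 4 = 1$)
$K = -2$ ($K = 2 \left(-1\right) = -2$)
$j{\left(a \right)} = - \frac{4}{3} + \frac{2 a \left(-2 + a\right)}{3}$ ($j{\left(a \right)} = - \frac{4}{3} + \frac{\left(a + a\right) \left(-2 + a\right)}{3} = - \frac{4}{3} + \frac{2 a \left(-2 + a\right)}{3}$)
$y{\left(F \right)} = 4$ ($y{\left(F \right)} = \left(1 - 3\right)^{2} = \left(-2\right)^{2} = 4$)
$72 \left(y{\left(7 \right)} + j{\left(-8 \right)}\right) = 72 \left(4 - \left(- \frac{28}{3} - \frac{128}{3}\right)\right) = 72 \left(4 + \left(- \frac{4}{3} + \frac{32}{3} + \frac{2}{3} \cdot 64\right)\right) = 72 \left(4 + \left(- \frac{4}{3} + \frac{32}{3} + \frac{128}{3}\right)\right) = 72 \left(4 + 52\right) = 72 \cdot 56 = 4032$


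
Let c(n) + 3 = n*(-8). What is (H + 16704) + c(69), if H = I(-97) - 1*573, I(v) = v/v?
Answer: 15577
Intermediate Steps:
c(n) = -3 - 8*n (c(n) = -3 + n*(-8) = -3 - 8*n)
I(v) = 1
H = -572 (H = 1 - 1*573 = 1 - 573 = -572)
(H + 16704) + c(69) = (-572 + 16704) + (-3 - 8*69) = 16132 + (-3 - 552) = 16132 - 555 = 15577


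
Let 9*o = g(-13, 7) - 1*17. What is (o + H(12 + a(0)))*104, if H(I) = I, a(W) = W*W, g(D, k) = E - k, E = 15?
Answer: 1144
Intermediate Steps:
g(D, k) = 15 - k
a(W) = W**2
o = -1 (o = ((15 - 1*7) - 1*17)/9 = ((15 - 7) - 17)/9 = (8 - 17)/9 = (1/9)*(-9) = -1)
(o + H(12 + a(0)))*104 = (-1 + (12 + 0**2))*104 = (-1 + (12 + 0))*104 = (-1 + 12)*104 = 11*104 = 1144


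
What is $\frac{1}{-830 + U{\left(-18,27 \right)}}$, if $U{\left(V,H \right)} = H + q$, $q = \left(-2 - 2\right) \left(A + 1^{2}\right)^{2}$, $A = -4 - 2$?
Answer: $- \frac{1}{903} \approx -0.0011074$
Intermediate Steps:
$A = -6$
$q = -100$ ($q = \left(-2 - 2\right) \left(-6 + 1^{2}\right)^{2} = - 4 \left(-6 + 1\right)^{2} = - 4 \left(-5\right)^{2} = \left(-4\right) 25 = -100$)
$U{\left(V,H \right)} = -100 + H$ ($U{\left(V,H \right)} = H - 100 = -100 + H$)
$\frac{1}{-830 + U{\left(-18,27 \right)}} = \frac{1}{-830 + \left(-100 + 27\right)} = \frac{1}{-830 - 73} = \frac{1}{-903} = - \frac{1}{903}$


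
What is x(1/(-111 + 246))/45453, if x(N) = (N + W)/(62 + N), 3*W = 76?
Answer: 311/34589733 ≈ 8.9911e-6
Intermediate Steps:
W = 76/3 (W = (1/3)*76 = 76/3 ≈ 25.333)
x(N) = (76/3 + N)/(62 + N) (x(N) = (N + 76/3)/(62 + N) = (76/3 + N)/(62 + N))
x(1/(-111 + 246))/45453 = ((76/3 + 1/(-111 + 246))/(62 + 1/(-111 + 246)))/45453 = ((76/3 + 1/135)/(62 + 1/135))*(1/45453) = ((3421/135)/(8371/135))*(1/45453) = ((135/8371)*(3421/135))*(1/45453) = (311/761)*(1/45453) = 311/34589733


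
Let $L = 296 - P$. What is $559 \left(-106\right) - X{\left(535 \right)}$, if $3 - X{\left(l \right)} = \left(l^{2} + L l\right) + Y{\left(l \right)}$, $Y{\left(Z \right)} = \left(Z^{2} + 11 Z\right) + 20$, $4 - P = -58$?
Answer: $644288$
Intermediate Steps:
$P = 62$ ($P = 4 - -58 = 4 + 58 = 62$)
$Y{\left(Z \right)} = 20 + Z^{2} + 11 Z$
$L = 234$ ($L = 296 - 62 = 234$)
$X{\left(l \right)} = -17 - 245 l - 2 l^{2}$ ($X{\left(l \right)} = 3 - \left(\left(l^{2} + 234 l\right) + \left(20 + l^{2} + 11 l\right)\right) = 3 - \left(20 + 2 l^{2} + 245 l\right) = -17 - 245 l - 2 l^{2}$)
$559 \left(-106\right) - X{\left(535 \right)} = 559 \left(-106\right) - \left(-17 - 131075 - 2 \cdot 535^{2}\right) = -59254 - \left(-17 - 131075 - 572450\right) = -59254 - -703542 = -59254 + 703542 = 644288$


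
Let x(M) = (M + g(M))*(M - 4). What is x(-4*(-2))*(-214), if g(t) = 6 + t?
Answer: -18832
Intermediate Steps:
x(M) = (-4 + M)*(6 + 2*M) (x(M) = (M + (6 + M))*(M - 4) = (6 + 2*M)*(-4 + M) = (-4 + M)*(6 + 2*M))
x(-4*(-2))*(-214) = (-24 - (-8)*(-2) + 2*(-4*(-2))**2)*(-214) = (-24 - 2*8 + 2*8**2)*(-214) = (-24 - 16 + 2*64)*(-214) = (-24 - 16 + 128)*(-214) = 88*(-214) = -18832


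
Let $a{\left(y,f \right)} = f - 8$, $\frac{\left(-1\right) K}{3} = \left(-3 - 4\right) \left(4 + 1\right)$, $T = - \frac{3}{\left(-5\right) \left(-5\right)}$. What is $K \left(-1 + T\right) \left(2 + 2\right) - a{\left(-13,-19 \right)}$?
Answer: $- \frac{2217}{5} \approx -443.4$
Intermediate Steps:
$T = - \frac{3}{25} \approx -0.12$
$K = 105$ ($K = - 3 \left(-3 - 4\right) \left(4 + 1\right) = - 3 \left(\left(-7\right) 5\right) = \left(-3\right) \left(-35\right) = 105$)
$a{\left(y,f \right)} = -8 + f$ ($a{\left(y,f \right)} = f - 8 = -8 + f$)
$K \left(-1 + T\right) \left(2 + 2\right) - a{\left(-13,-19 \right)} = 105 \left(-1 - \frac{3}{25}\right) \left(2 + 2\right) - \left(-8 - 19\right) = 105 \left(- \frac{28}{25}\right) 4 - -27 = \left(- \frac{588}{5}\right) 4 + 27 = - \frac{2352}{5} + 27 = - \frac{2217}{5}$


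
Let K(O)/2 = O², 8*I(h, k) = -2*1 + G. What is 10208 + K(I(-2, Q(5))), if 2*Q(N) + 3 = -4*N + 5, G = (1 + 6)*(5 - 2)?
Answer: 327017/32 ≈ 10219.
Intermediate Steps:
G = 21 (G = 7*3 = 21)
Q(N) = 1 - 2*N (Q(N) = -3/2 + (-4*N + 5)/2 = -3/2 + (5 - 4*N)/2 = -3/2 + (5/2 - 2*N) = 1 - 2*N)
I(h, k) = 19/8 (I(h, k) = (-2*1 + 21)/8 = (-2 + 21)/8 = (⅛)*19 = 19/8)
K(O) = 2*O²
10208 + K(I(-2, Q(5))) = 10208 + 2*(19/8)² = 10208 + 2*(361/64) = 10208 + 361/32 = 327017/32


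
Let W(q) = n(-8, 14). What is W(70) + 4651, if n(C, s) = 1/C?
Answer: 37207/8 ≈ 4650.9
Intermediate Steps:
W(q) = -1/8 (W(q) = 1/(-8) = -1/8)
W(70) + 4651 = -1/8 + 4651 = 37207/8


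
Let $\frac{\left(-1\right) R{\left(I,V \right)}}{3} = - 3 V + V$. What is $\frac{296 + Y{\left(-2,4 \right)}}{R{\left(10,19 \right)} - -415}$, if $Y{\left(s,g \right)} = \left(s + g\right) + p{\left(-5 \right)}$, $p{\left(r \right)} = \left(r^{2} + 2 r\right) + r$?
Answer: $\frac{308}{529} \approx 0.58223$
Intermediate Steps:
$p{\left(r \right)} = r^{2} + 3 r$
$Y{\left(s,g \right)} = 10 + g + s$ ($Y{\left(s,g \right)} = \left(s + g\right) - 5 \left(3 - 5\right) = \left(g + s\right) - -10 = \left(g + s\right) + 10 = 10 + g + s$)
$R{\left(I,V \right)} = 6 V$ ($R{\left(I,V \right)} = - 3 \left(- 3 V + V\right) = - 3 \left(- 2 V\right) = 6 V$)
$\frac{296 + Y{\left(-2,4 \right)}}{R{\left(10,19 \right)} - -415} = \frac{296 + \left(10 + 4 - 2\right)}{6 \cdot 19 - -415} = \frac{296 + 12}{114 + 415} = \frac{308}{529}$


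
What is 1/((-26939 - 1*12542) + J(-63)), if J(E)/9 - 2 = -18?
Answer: -1/39625 ≈ -2.5237e-5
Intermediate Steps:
J(E) = -144 (J(E) = 18 + 9*(-18) = 18 - 162 = -144)
1/((-26939 - 1*12542) + J(-63)) = 1/((-26939 - 1*12542) - 144) = 1/((-26939 - 12542) - 144) = 1/(-39481 - 144) = 1/(-39625) = -1/39625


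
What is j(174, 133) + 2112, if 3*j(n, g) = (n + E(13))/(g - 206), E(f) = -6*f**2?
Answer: 154456/73 ≈ 2115.8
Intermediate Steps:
j(n, g) = (-1014 + n)/(3*(-206 + g)) (j(n, g) = ((n - 6*13**2)/(g - 206))/3 = ((n - 6*169)/(-206 + g))/3 = ((n - 1014)/(-206 + g))/3 = ((-1014 + n)/(-206 + g))/3 = (-1014 + n)/(3*(-206 + g)))
j(174, 133) + 2112 = (-1014 + 174)/(3*(-206 + 133)) + 2112 = (1/3)*(-840)/(-73) + 2112 = (1/3)*(-1/73)*(-840) + 2112 = 280/73 + 2112 = 154456/73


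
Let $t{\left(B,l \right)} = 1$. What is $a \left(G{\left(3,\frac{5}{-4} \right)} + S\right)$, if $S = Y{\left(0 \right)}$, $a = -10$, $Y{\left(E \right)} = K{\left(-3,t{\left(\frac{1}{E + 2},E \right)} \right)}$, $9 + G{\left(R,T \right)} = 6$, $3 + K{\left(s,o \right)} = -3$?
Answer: $90$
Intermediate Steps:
$K{\left(s,o \right)} = -6$ ($K{\left(s,o \right)} = -3 - 3 = -6$)
$G{\left(R,T \right)} = -3$ ($G{\left(R,T \right)} = -9 + 6 = -3$)
$Y{\left(E \right)} = -6$
$S = -6$
$a \left(G{\left(3,\frac{5}{-4} \right)} + S\right) = - 10 \left(-3 - 6\right) = \left(-10\right) \left(-9\right) = 90$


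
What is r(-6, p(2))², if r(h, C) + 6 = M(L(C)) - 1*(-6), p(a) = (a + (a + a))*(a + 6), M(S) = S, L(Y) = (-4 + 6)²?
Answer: 16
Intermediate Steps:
L(Y) = 4 (L(Y) = 2² = 4)
p(a) = 3*a*(6 + a) (p(a) = (a + 2*a)*(6 + a) = (3*a)*(6 + a) = 3*a*(6 + a))
r(h, C) = 4 (r(h, C) = -6 + (4 - 1*(-6)) = -6 + (4 + 6) = -6 + 10 = 4)
r(-6, p(2))² = 4² = 16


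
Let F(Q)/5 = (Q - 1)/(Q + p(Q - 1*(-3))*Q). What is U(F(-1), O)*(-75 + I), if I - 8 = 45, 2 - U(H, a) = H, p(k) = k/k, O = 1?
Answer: 66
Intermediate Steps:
p(k) = 1
F(Q) = 5*(-1 + Q)/(2*Q) (F(Q) = 5*((Q - 1)/(Q + 1*Q)) = 5*((-1 + Q)/(Q + Q)) = 5*((-1 + Q)/((2*Q))) = 5*((-1 + Q)*(1/(2*Q))) = 5*((-1 + Q)/(2*Q)) = 5*(-1 + Q)/(2*Q))
U(H, a) = 2 - H
I = 53 (I = 8 + 45 = 53)
U(F(-1), O)*(-75 + I) = (2 - 5*(-1 - 1)/(2*(-1)))*(-75 + 53) = (2 - 5*(-1)*(-2)/2)*(-22) = (2 - 1*5)*(-22) = (2 - 5)*(-22) = -3*(-22) = 66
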